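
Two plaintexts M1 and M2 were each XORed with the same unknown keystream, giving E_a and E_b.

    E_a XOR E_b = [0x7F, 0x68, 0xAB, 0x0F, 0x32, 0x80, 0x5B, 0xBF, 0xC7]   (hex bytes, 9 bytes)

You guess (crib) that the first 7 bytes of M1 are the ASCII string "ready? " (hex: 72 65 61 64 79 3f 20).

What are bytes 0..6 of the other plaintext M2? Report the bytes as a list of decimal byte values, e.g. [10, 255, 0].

[13, 13, 202, 107, 75, 191, 123]

Since E_a ⊕ E_b = M1 ⊕ M2, XORing with the guessed M1 bytes yields the corresponding M2 bytes: M2 = (E_a ⊕ E_b) ⊕ M1.
byte 0: 7f XOR 72 = 0d
byte 1: 68 XOR 65 = 0d
byte 2: ab XOR 61 = ca
byte 3: 0f XOR 64 = 6b
byte 4: 32 XOR 79 = 4b
byte 5: 80 XOR 3f = bf
byte 6: 5b XOR 20 = 7b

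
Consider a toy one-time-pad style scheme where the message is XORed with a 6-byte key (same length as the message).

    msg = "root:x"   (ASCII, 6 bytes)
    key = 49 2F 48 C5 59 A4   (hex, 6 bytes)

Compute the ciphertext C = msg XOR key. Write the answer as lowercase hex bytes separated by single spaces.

3b 40 27 b1 63 dc

XOR is its own inverse, so applying the key byte-wise gives the result directly.
114 xor  73 =  59
111 xor  47 =  64
111 xor  72 =  39
116 xor 197 = 177
 58 xor  89 =  99
120 xor 164 = 220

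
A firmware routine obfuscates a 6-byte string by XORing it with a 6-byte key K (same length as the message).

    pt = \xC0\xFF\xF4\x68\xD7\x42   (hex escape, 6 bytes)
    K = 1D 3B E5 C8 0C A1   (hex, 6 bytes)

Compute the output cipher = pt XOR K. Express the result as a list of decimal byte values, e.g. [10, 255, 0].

c0 xor 1d = dd
ff xor 3b = c4
f4 xor e5 = 11
68 xor c8 = a0
d7 xor 0c = db
42 xor a1 = e3

[221, 196, 17, 160, 219, 227]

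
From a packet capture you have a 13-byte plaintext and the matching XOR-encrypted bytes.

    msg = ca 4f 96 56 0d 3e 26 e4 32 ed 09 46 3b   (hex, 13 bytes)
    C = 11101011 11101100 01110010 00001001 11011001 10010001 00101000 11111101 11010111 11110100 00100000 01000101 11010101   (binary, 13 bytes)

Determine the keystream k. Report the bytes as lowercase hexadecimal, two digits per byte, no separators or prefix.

21a3e45fd4af0e19e5192903ee

Since C = msg ⊕ k, XORing both sides with msg gives k = msg ⊕ C.
ca xor eb = 21
4f xor ec = a3
96 xor 72 = e4
56 xor 09 = 5f
0d xor d9 = d4
3e xor 91 = af
26 xor 28 = 0e
e4 xor fd = 19
32 xor d7 = e5
ed xor f4 = 19
09 xor 20 = 29
46 xor 45 = 03
3b xor d5 = ee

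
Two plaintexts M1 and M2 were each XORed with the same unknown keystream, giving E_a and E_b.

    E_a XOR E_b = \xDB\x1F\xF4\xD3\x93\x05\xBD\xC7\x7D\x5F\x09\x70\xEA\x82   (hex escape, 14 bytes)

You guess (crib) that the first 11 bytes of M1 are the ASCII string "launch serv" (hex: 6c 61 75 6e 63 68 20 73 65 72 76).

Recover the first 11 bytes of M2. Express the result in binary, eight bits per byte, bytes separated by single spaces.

Since E_a ⊕ E_b = M1 ⊕ M2, XORing with the guessed M1 bytes yields the corresponding M2 bytes: M2 = (E_a ⊕ E_b) ⊕ M1.
219 XOR 108 = 183
 31 XOR  97 = 126
244 XOR 117 = 129
211 XOR 110 = 189
147 XOR  99 = 240
  5 XOR 104 = 109
189 XOR  32 = 157
199 XOR 115 = 180
125 XOR 101 =  24
 95 XOR 114 =  45
  9 XOR 118 = 127

10110111 01111110 10000001 10111101 11110000 01101101 10011101 10110100 00011000 00101101 01111111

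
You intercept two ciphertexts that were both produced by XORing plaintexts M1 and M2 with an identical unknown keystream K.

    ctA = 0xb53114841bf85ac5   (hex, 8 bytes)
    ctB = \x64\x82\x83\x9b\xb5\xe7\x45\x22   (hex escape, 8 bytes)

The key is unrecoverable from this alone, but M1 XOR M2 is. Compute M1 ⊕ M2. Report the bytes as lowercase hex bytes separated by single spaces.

d1 b3 97 1f ae 1f 1f e7

ctA ⊕ ctB = (M1 ⊕ K) ⊕ (M2 ⊕ K) = M1 ⊕ M2 — the shared key cancels under XOR.
10110101 ⊕ 01100100 = 11010001
00110001 ⊕ 10000010 = 10110011
00010100 ⊕ 10000011 = 10010111
10000100 ⊕ 10011011 = 00011111
00011011 ⊕ 10110101 = 10101110
11111000 ⊕ 11100111 = 00011111
01011010 ⊕ 01000101 = 00011111
11000101 ⊕ 00100010 = 11100111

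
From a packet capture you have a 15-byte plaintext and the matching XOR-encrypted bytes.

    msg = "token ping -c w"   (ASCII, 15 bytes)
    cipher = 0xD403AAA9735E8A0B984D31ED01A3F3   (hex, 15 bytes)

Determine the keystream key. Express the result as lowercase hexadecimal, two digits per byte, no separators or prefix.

Since cipher = msg ⊕ key, XORing both sides with msg gives key = msg ⊕ cipher.
74 xor d4 = a0
6f xor 03 = 6c
6b xor aa = c1
65 xor a9 = cc
6e xor 73 = 1d
20 xor 5e = 7e
70 xor 8a = fa
69 xor 0b = 62
6e xor 98 = f6
67 xor 4d = 2a
20 xor 31 = 11
2d xor ed = c0
63 xor 01 = 62
20 xor a3 = 83
77 xor f3 = 84

a06cc1cc1d7efa62f62a11c0628384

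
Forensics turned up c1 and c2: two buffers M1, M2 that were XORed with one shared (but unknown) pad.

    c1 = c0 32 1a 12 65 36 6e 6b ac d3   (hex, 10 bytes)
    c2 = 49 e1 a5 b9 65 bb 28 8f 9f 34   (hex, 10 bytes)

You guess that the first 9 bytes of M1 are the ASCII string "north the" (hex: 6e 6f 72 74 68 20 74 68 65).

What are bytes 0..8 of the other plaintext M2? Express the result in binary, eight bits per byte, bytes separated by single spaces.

11100111 10111100 11001101 11011111 01101000 10101101 00110010 10001100 01010110

First, c1 ⊕ c2 = (M1 ⊕ K) ⊕ (M2 ⊕ K) = M1 ⊕ M2, so the key drops out. Then M2 = (M1 ⊕ M2) ⊕ M1 over the first 9 bytes.
byte 0: (c0 xor 49) xor 6e = 89 xor 6e = e7
byte 1: (32 xor e1) xor 6f = d3 xor 6f = bc
byte 2: (1a xor a5) xor 72 = bf xor 72 = cd
byte 3: (12 xor b9) xor 74 = ab xor 74 = df
byte 4: (65 xor 65) xor 68 = 00 xor 68 = 68
byte 5: (36 xor bb) xor 20 = 8d xor 20 = ad
byte 6: (6e xor 28) xor 74 = 46 xor 74 = 32
byte 7: (6b xor 8f) xor 68 = e4 xor 68 = 8c
byte 8: (ac xor 9f) xor 65 = 33 xor 65 = 56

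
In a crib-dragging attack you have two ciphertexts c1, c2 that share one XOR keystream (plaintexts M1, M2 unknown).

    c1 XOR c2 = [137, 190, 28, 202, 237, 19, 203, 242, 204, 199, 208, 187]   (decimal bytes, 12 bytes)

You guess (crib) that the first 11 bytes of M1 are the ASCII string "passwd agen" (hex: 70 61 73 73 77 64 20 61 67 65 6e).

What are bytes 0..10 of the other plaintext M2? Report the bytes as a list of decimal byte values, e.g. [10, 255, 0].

[249, 223, 111, 185, 154, 119, 235, 147, 171, 162, 190]

Since c1 ⊕ c2 = M1 ⊕ M2, XORing with the guessed M1 bytes yields the corresponding M2 bytes: M2 = (c1 ⊕ c2) ⊕ M1.
byte 0: 89 ^ 70 = f9
byte 1: be ^ 61 = df
byte 2: 1c ^ 73 = 6f
byte 3: ca ^ 73 = b9
byte 4: ed ^ 77 = 9a
byte 5: 13 ^ 64 = 77
byte 6: cb ^ 20 = eb
byte 7: f2 ^ 61 = 93
byte 8: cc ^ 67 = ab
byte 9: c7 ^ 65 = a2
byte 10: d0 ^ 6e = be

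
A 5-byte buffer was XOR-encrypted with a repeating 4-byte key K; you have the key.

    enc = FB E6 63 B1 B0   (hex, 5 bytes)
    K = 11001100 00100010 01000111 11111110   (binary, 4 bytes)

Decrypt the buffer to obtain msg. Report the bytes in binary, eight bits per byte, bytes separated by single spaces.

00110111 11000100 00100100 01001111 01111100

The 4-byte key repeats, so the effective keystream is cc 22 47 fe cc.
byte 0: fb xor cc = 37
byte 1: e6 xor 22 = c4
byte 2: 63 xor 47 = 24
byte 3: b1 xor fe = 4f
byte 4: b0 xor cc = 7c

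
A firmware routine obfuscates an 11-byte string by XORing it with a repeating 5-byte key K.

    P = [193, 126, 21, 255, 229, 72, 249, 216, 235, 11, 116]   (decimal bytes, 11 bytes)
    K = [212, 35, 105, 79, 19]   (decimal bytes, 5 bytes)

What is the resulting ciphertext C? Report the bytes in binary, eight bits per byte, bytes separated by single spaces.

The 5-byte key repeats, so the effective keystream is d4 23 69 4f 13 d4 23 69 4f 13 d4.
byte 0: c1 XOR d4 = 15
byte 1: 7e XOR 23 = 5d
byte 2: 15 XOR 69 = 7c
byte 3: ff XOR 4f = b0
byte 4: e5 XOR 13 = f6
byte 5: 48 XOR d4 = 9c
byte 6: f9 XOR 23 = da
byte 7: d8 XOR 69 = b1
byte 8: eb XOR 4f = a4
byte 9: 0b XOR 13 = 18
byte 10: 74 XOR d4 = a0

00010101 01011101 01111100 10110000 11110110 10011100 11011010 10110001 10100100 00011000 10100000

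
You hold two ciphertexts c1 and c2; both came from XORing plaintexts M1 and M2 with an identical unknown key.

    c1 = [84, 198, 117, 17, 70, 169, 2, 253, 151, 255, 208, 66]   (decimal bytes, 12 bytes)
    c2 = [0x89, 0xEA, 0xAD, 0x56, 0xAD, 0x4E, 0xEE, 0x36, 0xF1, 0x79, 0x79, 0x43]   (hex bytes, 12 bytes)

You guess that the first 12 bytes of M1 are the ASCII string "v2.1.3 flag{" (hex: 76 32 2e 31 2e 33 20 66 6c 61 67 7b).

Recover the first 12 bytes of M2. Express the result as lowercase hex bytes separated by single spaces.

ab 1e f6 76 c5 d4 cc ad 0a e7 ce 7a

First, c1 ⊕ c2 = (M1 ⊕ K) ⊕ (M2 ⊕ K) = M1 ⊕ M2, so the key drops out. Then M2 = (M1 ⊕ M2) ⊕ M1 over the first 12 bytes.
byte 0: (54 XOR 89) XOR 76 = dd XOR 76 = ab
byte 1: (c6 XOR ea) XOR 32 = 2c XOR 32 = 1e
byte 2: (75 XOR ad) XOR 2e = d8 XOR 2e = f6
byte 3: (11 XOR 56) XOR 31 = 47 XOR 31 = 76
byte 4: (46 XOR ad) XOR 2e = eb XOR 2e = c5
byte 5: (a9 XOR 4e) XOR 33 = e7 XOR 33 = d4
byte 6: (02 XOR ee) XOR 20 = ec XOR 20 = cc
byte 7: (fd XOR 36) XOR 66 = cb XOR 66 = ad
byte 8: (97 XOR f1) XOR 6c = 66 XOR 6c = 0a
byte 9: (ff XOR 79) XOR 61 = 86 XOR 61 = e7
byte 10: (d0 XOR 79) XOR 67 = a9 XOR 67 = ce
byte 11: (42 XOR 43) XOR 7b = 01 XOR 7b = 7a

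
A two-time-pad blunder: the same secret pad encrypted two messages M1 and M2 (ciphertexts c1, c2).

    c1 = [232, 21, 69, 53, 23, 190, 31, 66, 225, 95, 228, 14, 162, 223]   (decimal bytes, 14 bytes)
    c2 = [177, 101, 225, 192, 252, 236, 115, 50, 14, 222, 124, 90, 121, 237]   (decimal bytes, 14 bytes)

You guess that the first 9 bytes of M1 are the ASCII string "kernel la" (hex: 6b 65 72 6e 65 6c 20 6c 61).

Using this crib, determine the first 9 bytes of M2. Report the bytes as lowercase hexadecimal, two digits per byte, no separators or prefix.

First, c1 ⊕ c2 = (M1 ⊕ K) ⊕ (M2 ⊕ K) = M1 ⊕ M2, so the key drops out. Then M2 = (M1 ⊕ M2) ⊕ M1 over the first 9 bytes.
byte 0: (e8 ^ b1) ^ 6b = 59 ^ 6b = 32
byte 1: (15 ^ 65) ^ 65 = 70 ^ 65 = 15
byte 2: (45 ^ e1) ^ 72 = a4 ^ 72 = d6
byte 3: (35 ^ c0) ^ 6e = f5 ^ 6e = 9b
byte 4: (17 ^ fc) ^ 65 = eb ^ 65 = 8e
byte 5: (be ^ ec) ^ 6c = 52 ^ 6c = 3e
byte 6: (1f ^ 73) ^ 20 = 6c ^ 20 = 4c
byte 7: (42 ^ 32) ^ 6c = 70 ^ 6c = 1c
byte 8: (e1 ^ 0e) ^ 61 = ef ^ 61 = 8e

3215d69b8e3e4c1c8e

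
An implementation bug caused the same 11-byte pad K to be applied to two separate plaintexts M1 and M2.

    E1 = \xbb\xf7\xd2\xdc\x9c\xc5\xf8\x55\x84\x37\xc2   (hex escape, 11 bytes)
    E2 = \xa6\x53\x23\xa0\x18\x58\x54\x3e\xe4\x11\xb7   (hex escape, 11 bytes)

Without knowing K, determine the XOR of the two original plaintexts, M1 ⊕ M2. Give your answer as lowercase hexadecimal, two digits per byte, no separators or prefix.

1da4f17c849dac6b602675

E1 ⊕ E2 = (M1 ⊕ K) ⊕ (M2 ⊕ K) = M1 ⊕ M2 — the shared key cancels under XOR.
bb ⊕ a6 = 1d
f7 ⊕ 53 = a4
d2 ⊕ 23 = f1
dc ⊕ a0 = 7c
9c ⊕ 18 = 84
c5 ⊕ 58 = 9d
f8 ⊕ 54 = ac
55 ⊕ 3e = 6b
84 ⊕ e4 = 60
37 ⊕ 11 = 26
c2 ⊕ b7 = 75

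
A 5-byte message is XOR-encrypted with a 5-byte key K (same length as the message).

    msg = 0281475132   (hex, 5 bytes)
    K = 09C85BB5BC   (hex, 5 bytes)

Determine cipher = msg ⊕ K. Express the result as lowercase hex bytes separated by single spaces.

02 ^ 09 = 0b
81 ^ c8 = 49
47 ^ 5b = 1c
51 ^ b5 = e4
32 ^ bc = 8e

0b 49 1c e4 8e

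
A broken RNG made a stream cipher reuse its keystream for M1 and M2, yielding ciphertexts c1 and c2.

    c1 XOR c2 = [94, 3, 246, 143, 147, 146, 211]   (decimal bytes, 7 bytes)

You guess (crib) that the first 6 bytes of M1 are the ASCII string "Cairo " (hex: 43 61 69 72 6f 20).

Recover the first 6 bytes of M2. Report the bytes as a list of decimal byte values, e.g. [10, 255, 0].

[29, 98, 159, 253, 252, 178]

Since c1 ⊕ c2 = M1 ⊕ M2, XORing with the guessed M1 bytes yields the corresponding M2 bytes: M2 = (c1 ⊕ c2) ⊕ M1.
5e ^ 43 = 1d
03 ^ 61 = 62
f6 ^ 69 = 9f
8f ^ 72 = fd
93 ^ 6f = fc
92 ^ 20 = b2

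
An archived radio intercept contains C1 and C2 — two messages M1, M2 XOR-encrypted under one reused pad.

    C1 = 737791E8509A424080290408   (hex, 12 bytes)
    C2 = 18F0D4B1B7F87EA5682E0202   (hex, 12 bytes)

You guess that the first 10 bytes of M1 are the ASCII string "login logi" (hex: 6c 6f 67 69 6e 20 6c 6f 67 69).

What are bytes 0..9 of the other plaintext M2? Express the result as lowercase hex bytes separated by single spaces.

07 e8 22 30 89 42 50 8a 8f 6e

First, C1 ⊕ C2 = (M1 ⊕ K) ⊕ (M2 ⊕ K) = M1 ⊕ M2, so the key drops out. Then M2 = (M1 ⊕ M2) ⊕ M1 over the first 10 bytes.
byte 0: (73 XOR 18) XOR 6c = 6b XOR 6c = 07
byte 1: (77 XOR f0) XOR 6f = 87 XOR 6f = e8
byte 2: (91 XOR d4) XOR 67 = 45 XOR 67 = 22
byte 3: (e8 XOR b1) XOR 69 = 59 XOR 69 = 30
byte 4: (50 XOR b7) XOR 6e = e7 XOR 6e = 89
byte 5: (9a XOR f8) XOR 20 = 62 XOR 20 = 42
byte 6: (42 XOR 7e) XOR 6c = 3c XOR 6c = 50
byte 7: (40 XOR a5) XOR 6f = e5 XOR 6f = 8a
byte 8: (80 XOR 68) XOR 67 = e8 XOR 67 = 8f
byte 9: (29 XOR 2e) XOR 69 = 07 XOR 69 = 6e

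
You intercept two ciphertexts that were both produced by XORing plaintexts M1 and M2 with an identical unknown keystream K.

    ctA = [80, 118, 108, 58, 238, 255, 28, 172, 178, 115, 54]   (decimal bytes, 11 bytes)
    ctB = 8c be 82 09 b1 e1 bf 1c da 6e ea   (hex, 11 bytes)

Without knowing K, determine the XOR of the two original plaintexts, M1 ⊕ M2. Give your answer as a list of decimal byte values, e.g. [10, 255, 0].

[220, 200, 238, 51, 95, 30, 163, 176, 104, 29, 220]

ctA ⊕ ctB = (M1 ⊕ K) ⊕ (M2 ⊕ K) = M1 ⊕ M2 — the shared key cancels under XOR.
50 ^ 8c = dc
76 ^ be = c8
6c ^ 82 = ee
3a ^ 09 = 33
ee ^ b1 = 5f
ff ^ e1 = 1e
1c ^ bf = a3
ac ^ 1c = b0
b2 ^ da = 68
73 ^ 6e = 1d
36 ^ ea = dc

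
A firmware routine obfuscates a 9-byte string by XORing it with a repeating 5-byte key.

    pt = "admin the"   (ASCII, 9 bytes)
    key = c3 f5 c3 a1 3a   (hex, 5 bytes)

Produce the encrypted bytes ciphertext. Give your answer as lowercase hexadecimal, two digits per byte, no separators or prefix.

a291aec854e381abc4

The 5-byte key repeats, so the effective keystream is c3 f5 c3 a1 3a c3 f5 c3 a1.
byte 0: 01100001 ^ 11000011 = 10100010
byte 1: 01100100 ^ 11110101 = 10010001
byte 2: 01101101 ^ 11000011 = 10101110
byte 3: 01101001 ^ 10100001 = 11001000
byte 4: 01101110 ^ 00111010 = 01010100
byte 5: 00100000 ^ 11000011 = 11100011
byte 6: 01110100 ^ 11110101 = 10000001
byte 7: 01101000 ^ 11000011 = 10101011
byte 8: 01100101 ^ 10100001 = 11000100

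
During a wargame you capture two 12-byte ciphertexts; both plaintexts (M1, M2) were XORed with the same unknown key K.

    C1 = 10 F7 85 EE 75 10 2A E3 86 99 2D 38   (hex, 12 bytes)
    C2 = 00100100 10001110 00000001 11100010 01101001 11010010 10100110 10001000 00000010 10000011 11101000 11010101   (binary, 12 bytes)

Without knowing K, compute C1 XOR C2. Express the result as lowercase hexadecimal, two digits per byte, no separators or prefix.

3479840c1cc28c6b841ac5ed

C1 ⊕ C2 = (M1 ⊕ K) ⊕ (M2 ⊕ K) = M1 ⊕ M2 — the shared key cancels under XOR.
 16 XOR  36 =  52
247 XOR 142 = 121
133 XOR   1 = 132
238 XOR 226 =  12
117 XOR 105 =  28
 16 XOR 210 = 194
 42 XOR 166 = 140
227 XOR 136 = 107
134 XOR   2 = 132
153 XOR 131 =  26
 45 XOR 232 = 197
 56 XOR 213 = 237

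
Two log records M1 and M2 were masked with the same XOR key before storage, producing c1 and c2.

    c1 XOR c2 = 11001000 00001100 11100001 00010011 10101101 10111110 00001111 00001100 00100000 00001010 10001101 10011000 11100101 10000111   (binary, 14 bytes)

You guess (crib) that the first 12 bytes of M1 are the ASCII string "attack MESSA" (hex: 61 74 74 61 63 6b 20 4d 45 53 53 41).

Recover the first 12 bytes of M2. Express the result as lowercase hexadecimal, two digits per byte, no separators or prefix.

a9789572ced52f416559ded9

Since c1 ⊕ c2 = M1 ⊕ M2, XORing with the guessed M1 bytes yields the corresponding M2 bytes: M2 = (c1 ⊕ c2) ⊕ M1.
11001000 ⊕ 01100001 = 10101001
00001100 ⊕ 01110100 = 01111000
11100001 ⊕ 01110100 = 10010101
00010011 ⊕ 01100001 = 01110010
10101101 ⊕ 01100011 = 11001110
10111110 ⊕ 01101011 = 11010101
00001111 ⊕ 00100000 = 00101111
00001100 ⊕ 01001101 = 01000001
00100000 ⊕ 01000101 = 01100101
00001010 ⊕ 01010011 = 01011001
10001101 ⊕ 01010011 = 11011110
10011000 ⊕ 01000001 = 11011001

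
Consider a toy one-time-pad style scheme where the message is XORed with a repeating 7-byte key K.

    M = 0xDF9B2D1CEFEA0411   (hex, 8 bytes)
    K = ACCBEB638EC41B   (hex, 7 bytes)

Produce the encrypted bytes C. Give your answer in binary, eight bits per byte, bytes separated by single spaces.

01110011 01010000 11000110 01111111 01100001 00101110 00011111 10111101

The 7-byte key repeats, so the effective keystream is ac cb eb 63 8e c4 1b ac.
byte 0: df xor ac = 73
byte 1: 9b xor cb = 50
byte 2: 2d xor eb = c6
byte 3: 1c xor 63 = 7f
byte 4: ef xor 8e = 61
byte 5: ea xor c4 = 2e
byte 6: 04 xor 1b = 1f
byte 7: 11 xor ac = bd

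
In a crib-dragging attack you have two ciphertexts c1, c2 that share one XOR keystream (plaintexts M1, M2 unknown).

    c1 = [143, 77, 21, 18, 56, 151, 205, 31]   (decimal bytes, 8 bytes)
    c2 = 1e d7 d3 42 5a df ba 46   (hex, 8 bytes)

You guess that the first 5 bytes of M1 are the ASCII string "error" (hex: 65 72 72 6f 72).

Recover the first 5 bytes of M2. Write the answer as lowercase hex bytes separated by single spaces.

First, c1 ⊕ c2 = (M1 ⊕ K) ⊕ (M2 ⊕ K) = M1 ⊕ M2, so the key drops out. Then M2 = (M1 ⊕ M2) ⊕ M1 over the first 5 bytes.
byte 0: (8f ^ 1e) ^ 65 = 91 ^ 65 = f4
byte 1: (4d ^ d7) ^ 72 = 9a ^ 72 = e8
byte 2: (15 ^ d3) ^ 72 = c6 ^ 72 = b4
byte 3: (12 ^ 42) ^ 6f = 50 ^ 6f = 3f
byte 4: (38 ^ 5a) ^ 72 = 62 ^ 72 = 10

f4 e8 b4 3f 10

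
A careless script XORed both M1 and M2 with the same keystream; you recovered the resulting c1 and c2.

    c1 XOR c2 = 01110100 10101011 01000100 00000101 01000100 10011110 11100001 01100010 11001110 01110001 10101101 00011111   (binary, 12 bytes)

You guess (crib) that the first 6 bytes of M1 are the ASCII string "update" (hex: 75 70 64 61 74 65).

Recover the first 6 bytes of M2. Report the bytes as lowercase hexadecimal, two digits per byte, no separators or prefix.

Since c1 ⊕ c2 = M1 ⊕ M2, XORing with the guessed M1 bytes yields the corresponding M2 bytes: M2 = (c1 ⊕ c2) ⊕ M1.
byte 0: 74 ^ 75 = 01
byte 1: ab ^ 70 = db
byte 2: 44 ^ 64 = 20
byte 3: 05 ^ 61 = 64
byte 4: 44 ^ 74 = 30
byte 5: 9e ^ 65 = fb

01db206430fb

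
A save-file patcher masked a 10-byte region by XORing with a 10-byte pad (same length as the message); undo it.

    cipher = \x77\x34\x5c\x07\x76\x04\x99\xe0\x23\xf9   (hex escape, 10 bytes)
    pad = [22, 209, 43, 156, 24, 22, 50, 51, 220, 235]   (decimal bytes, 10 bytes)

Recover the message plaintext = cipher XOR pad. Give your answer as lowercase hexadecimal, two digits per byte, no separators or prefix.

61e5779b6e12abd3ff12

77 ^ 16 = 61
34 ^ d1 = e5
5c ^ 2b = 77
07 ^ 9c = 9b
76 ^ 18 = 6e
04 ^ 16 = 12
99 ^ 32 = ab
e0 ^ 33 = d3
23 ^ dc = ff
f9 ^ eb = 12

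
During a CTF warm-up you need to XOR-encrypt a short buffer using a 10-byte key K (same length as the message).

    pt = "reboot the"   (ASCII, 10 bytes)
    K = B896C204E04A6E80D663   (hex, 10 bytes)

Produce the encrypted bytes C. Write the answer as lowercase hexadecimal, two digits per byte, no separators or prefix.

72 xor b8 = ca
65 xor 96 = f3
62 xor c2 = a0
6f xor 04 = 6b
6f xor e0 = 8f
74 xor 4a = 3e
20 xor 6e = 4e
74 xor 80 = f4
68 xor d6 = be
65 xor 63 = 06

caf3a06b8f3e4ef4be06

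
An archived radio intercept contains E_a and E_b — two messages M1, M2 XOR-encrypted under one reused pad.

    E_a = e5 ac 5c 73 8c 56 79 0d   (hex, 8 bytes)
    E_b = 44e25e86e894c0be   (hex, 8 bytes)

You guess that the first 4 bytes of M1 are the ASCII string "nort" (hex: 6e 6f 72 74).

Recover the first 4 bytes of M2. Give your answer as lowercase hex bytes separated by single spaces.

First, E_a ⊕ E_b = (M1 ⊕ K) ⊕ (M2 ⊕ K) = M1 ⊕ M2, so the key drops out. Then M2 = (M1 ⊕ M2) ⊕ M1 over the first 4 bytes.
byte 0: (e5 ⊕ 44) ⊕ 6e = a1 ⊕ 6e = cf
byte 1: (ac ⊕ e2) ⊕ 6f = 4e ⊕ 6f = 21
byte 2: (5c ⊕ 5e) ⊕ 72 = 02 ⊕ 72 = 70
byte 3: (73 ⊕ 86) ⊕ 74 = f5 ⊕ 74 = 81

cf 21 70 81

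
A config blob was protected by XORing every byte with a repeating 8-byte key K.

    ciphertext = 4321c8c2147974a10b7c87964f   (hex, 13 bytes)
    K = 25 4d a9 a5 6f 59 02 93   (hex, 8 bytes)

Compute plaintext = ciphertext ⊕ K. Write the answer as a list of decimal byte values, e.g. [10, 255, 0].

The 8-byte key repeats, so the effective keystream is 25 4d a9 a5 6f 59 02 93 25 4d a9 a5 6f.
byte 0: 01000011 ^ 00100101 = 01100110
byte 1: 00100001 ^ 01001101 = 01101100
byte 2: 11001000 ^ 10101001 = 01100001
byte 3: 11000010 ^ 10100101 = 01100111
byte 4: 00010100 ^ 01101111 = 01111011
byte 5: 01111001 ^ 01011001 = 00100000
byte 6: 01110100 ^ 00000010 = 01110110
byte 7: 10100001 ^ 10010011 = 00110010
byte 8: 00001011 ^ 00100101 = 00101110
byte 9: 01111100 ^ 01001101 = 00110001
byte 10: 10000111 ^ 10101001 = 00101110
byte 11: 10010110 ^ 10100101 = 00110011
byte 12: 01001111 ^ 01101111 = 00100000

[102, 108, 97, 103, 123, 32, 118, 50, 46, 49, 46, 51, 32]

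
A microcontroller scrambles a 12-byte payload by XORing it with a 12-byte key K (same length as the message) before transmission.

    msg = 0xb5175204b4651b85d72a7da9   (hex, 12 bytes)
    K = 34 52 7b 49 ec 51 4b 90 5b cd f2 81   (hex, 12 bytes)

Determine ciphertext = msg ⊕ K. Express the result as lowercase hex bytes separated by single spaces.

181 xor  52 = 129
 23 xor  82 =  69
 82 xor 123 =  41
  4 xor  73 =  77
180 xor 236 =  88
101 xor  81 =  52
 27 xor  75 =  80
133 xor 144 =  21
215 xor  91 = 140
 42 xor 205 = 231
125 xor 242 = 143
169 xor 129 =  40

81 45 29 4d 58 34 50 15 8c e7 8f 28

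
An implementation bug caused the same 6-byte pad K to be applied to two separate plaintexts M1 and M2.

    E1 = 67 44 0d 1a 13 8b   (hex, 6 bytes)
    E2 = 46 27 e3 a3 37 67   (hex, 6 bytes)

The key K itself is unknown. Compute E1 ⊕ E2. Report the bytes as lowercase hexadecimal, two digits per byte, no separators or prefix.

E1 ⊕ E2 = (M1 ⊕ K) ⊕ (M2 ⊕ K) = M1 ⊕ M2 — the shared key cancels under XOR.
byte 0: 67 ^ 46 = 21
byte 1: 44 ^ 27 = 63
byte 2: 0d ^ e3 = ee
byte 3: 1a ^ a3 = b9
byte 4: 13 ^ 37 = 24
byte 5: 8b ^ 67 = ec

2163eeb924ec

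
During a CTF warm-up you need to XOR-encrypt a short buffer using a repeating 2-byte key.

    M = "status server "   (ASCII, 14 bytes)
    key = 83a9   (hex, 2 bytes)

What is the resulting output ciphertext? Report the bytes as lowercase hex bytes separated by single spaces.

The 2-byte key repeats, so the effective keystream is 83 a9 83 a9 83 a9 83 a9 83 a9 83 a9 83 a9.
byte 0: 115 XOR 131 = 240
byte 1: 116 XOR 169 = 221
byte 2:  97 XOR 131 = 226
byte 3: 116 XOR 169 = 221
byte 4: 117 XOR 131 = 246
byte 5: 115 XOR 169 = 218
byte 6:  32 XOR 131 = 163
byte 7: 115 XOR 169 = 218
byte 8: 101 XOR 131 = 230
byte 9: 114 XOR 169 = 219
byte 10: 118 XOR 131 = 245
byte 11: 101 XOR 169 = 204
byte 12: 114 XOR 131 = 241
byte 13:  32 XOR 169 = 137

f0 dd e2 dd f6 da a3 da e6 db f5 cc f1 89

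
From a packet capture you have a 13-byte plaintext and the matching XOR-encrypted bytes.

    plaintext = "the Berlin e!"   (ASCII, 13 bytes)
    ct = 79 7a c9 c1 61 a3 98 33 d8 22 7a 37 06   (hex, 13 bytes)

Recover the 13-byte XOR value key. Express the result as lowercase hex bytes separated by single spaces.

0d 12 ac e1 23 c6 ea 5f b1 4c 5a 52 27

Since ct = plaintext ⊕ key, XORing both sides with plaintext gives key = plaintext ⊕ ct.
74 XOR 79 = 0d
68 XOR 7a = 12
65 XOR c9 = ac
20 XOR c1 = e1
42 XOR 61 = 23
65 XOR a3 = c6
72 XOR 98 = ea
6c XOR 33 = 5f
69 XOR d8 = b1
6e XOR 22 = 4c
20 XOR 7a = 5a
65 XOR 37 = 52
21 XOR 06 = 27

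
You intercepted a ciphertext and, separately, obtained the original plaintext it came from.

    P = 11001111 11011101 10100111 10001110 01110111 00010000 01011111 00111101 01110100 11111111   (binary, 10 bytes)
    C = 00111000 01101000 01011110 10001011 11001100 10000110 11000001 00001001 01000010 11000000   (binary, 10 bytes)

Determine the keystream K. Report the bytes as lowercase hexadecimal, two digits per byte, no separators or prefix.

Since C = P ⊕ K, XORing both sides with P gives K = P ⊕ C.
byte 0: cf xor 38 = f7
byte 1: dd xor 68 = b5
byte 2: a7 xor 5e = f9
byte 3: 8e xor 8b = 05
byte 4: 77 xor cc = bb
byte 5: 10 xor 86 = 96
byte 6: 5f xor c1 = 9e
byte 7: 3d xor 09 = 34
byte 8: 74 xor 42 = 36
byte 9: ff xor c0 = 3f

f7b5f905bb969e34363f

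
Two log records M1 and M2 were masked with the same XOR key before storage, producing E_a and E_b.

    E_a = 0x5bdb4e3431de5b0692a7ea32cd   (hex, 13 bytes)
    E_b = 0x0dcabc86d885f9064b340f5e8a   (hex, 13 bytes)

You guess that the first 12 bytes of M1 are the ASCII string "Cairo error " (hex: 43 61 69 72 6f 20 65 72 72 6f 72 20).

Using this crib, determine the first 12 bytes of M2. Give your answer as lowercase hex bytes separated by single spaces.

15 70 9b c0 86 7b c7 72 ab fc 97 4c

First, E_a ⊕ E_b = (M1 ⊕ K) ⊕ (M2 ⊕ K) = M1 ⊕ M2, so the key drops out. Then M2 = (M1 ⊕ M2) ⊕ M1 over the first 12 bytes.
byte 0: (5b ⊕ 0d) ⊕ 43 = 56 ⊕ 43 = 15
byte 1: (db ⊕ ca) ⊕ 61 = 11 ⊕ 61 = 70
byte 2: (4e ⊕ bc) ⊕ 69 = f2 ⊕ 69 = 9b
byte 3: (34 ⊕ 86) ⊕ 72 = b2 ⊕ 72 = c0
byte 4: (31 ⊕ d8) ⊕ 6f = e9 ⊕ 6f = 86
byte 5: (de ⊕ 85) ⊕ 20 = 5b ⊕ 20 = 7b
byte 6: (5b ⊕ f9) ⊕ 65 = a2 ⊕ 65 = c7
byte 7: (06 ⊕ 06) ⊕ 72 = 00 ⊕ 72 = 72
byte 8: (92 ⊕ 4b) ⊕ 72 = d9 ⊕ 72 = ab
byte 9: (a7 ⊕ 34) ⊕ 6f = 93 ⊕ 6f = fc
byte 10: (ea ⊕ 0f) ⊕ 72 = e5 ⊕ 72 = 97
byte 11: (32 ⊕ 5e) ⊕ 20 = 6c ⊕ 20 = 4c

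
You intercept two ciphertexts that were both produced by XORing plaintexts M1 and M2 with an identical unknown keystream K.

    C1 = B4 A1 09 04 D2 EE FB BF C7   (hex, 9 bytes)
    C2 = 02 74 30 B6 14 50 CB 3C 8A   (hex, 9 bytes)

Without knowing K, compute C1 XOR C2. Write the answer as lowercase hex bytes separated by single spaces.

C1 ⊕ C2 = (M1 ⊕ K) ⊕ (M2 ⊕ K) = M1 ⊕ M2 — the shared key cancels under XOR.
b4 xor 02 = b6
a1 xor 74 = d5
09 xor 30 = 39
04 xor b6 = b2
d2 xor 14 = c6
ee xor 50 = be
fb xor cb = 30
bf xor 3c = 83
c7 xor 8a = 4d

b6 d5 39 b2 c6 be 30 83 4d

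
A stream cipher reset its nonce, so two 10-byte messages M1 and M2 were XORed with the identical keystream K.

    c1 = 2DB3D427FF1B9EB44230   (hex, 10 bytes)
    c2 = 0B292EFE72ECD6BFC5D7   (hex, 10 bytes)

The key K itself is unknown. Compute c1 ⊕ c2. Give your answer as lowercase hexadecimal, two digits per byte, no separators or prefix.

c1 ⊕ c2 = (M1 ⊕ K) ⊕ (M2 ⊕ K) = M1 ⊕ M2 — the shared key cancels under XOR.
2d XOR 0b = 26
b3 XOR 29 = 9a
d4 XOR 2e = fa
27 XOR fe = d9
ff XOR 72 = 8d
1b XOR ec = f7
9e XOR d6 = 48
b4 XOR bf = 0b
42 XOR c5 = 87
30 XOR d7 = e7

269afad98df7480b87e7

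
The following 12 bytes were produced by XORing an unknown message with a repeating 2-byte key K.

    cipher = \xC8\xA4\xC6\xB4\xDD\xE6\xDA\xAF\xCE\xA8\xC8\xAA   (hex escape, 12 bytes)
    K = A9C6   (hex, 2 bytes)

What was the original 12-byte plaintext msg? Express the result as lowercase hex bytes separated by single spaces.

The 2-byte key repeats, so the effective keystream is a9 c6 a9 c6 a9 c6 a9 c6 a9 c6 a9 c6.
byte 0: 11001000 xor 10101001 = 01100001
byte 1: 10100100 xor 11000110 = 01100010
byte 2: 11000110 xor 10101001 = 01101111
byte 3: 10110100 xor 11000110 = 01110010
byte 4: 11011101 xor 10101001 = 01110100
byte 5: 11100110 xor 11000110 = 00100000
byte 6: 11011010 xor 10101001 = 01110011
byte 7: 10101111 xor 11000110 = 01101001
byte 8: 11001110 xor 10101001 = 01100111
byte 9: 10101000 xor 11000110 = 01101110
byte 10: 11001000 xor 10101001 = 01100001
byte 11: 10101010 xor 11000110 = 01101100

61 62 6f 72 74 20 73 69 67 6e 61 6c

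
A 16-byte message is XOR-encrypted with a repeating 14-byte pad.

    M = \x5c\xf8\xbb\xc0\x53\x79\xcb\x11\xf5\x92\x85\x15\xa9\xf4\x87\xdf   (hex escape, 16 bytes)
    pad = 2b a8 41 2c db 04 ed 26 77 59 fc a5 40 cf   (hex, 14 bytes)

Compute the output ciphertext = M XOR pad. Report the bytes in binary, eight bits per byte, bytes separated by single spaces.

The 14-byte key repeats, so the effective keystream is 2b a8 41 2c db 04 ed 26 77 59 fc a5 40 cf 2b a8.
byte 0: 5c ^ 2b = 77
byte 1: f8 ^ a8 = 50
byte 2: bb ^ 41 = fa
byte 3: c0 ^ 2c = ec
byte 4: 53 ^ db = 88
byte 5: 79 ^ 04 = 7d
byte 6: cb ^ ed = 26
byte 7: 11 ^ 26 = 37
byte 8: f5 ^ 77 = 82
byte 9: 92 ^ 59 = cb
byte 10: 85 ^ fc = 79
byte 11: 15 ^ a5 = b0
byte 12: a9 ^ 40 = e9
byte 13: f4 ^ cf = 3b
byte 14: 87 ^ 2b = ac
byte 15: df ^ a8 = 77

01110111 01010000 11111010 11101100 10001000 01111101 00100110 00110111 10000010 11001011 01111001 10110000 11101001 00111011 10101100 01110111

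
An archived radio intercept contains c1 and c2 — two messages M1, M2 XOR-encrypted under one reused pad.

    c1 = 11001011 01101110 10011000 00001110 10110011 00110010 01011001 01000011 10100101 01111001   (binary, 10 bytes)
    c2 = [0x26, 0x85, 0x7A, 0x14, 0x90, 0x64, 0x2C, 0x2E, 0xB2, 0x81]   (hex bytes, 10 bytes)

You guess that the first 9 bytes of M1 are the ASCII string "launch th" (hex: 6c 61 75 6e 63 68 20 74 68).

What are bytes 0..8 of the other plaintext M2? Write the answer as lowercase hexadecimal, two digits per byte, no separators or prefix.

818a9774403e55197f

First, c1 ⊕ c2 = (M1 ⊕ K) ⊕ (M2 ⊕ K) = M1 ⊕ M2, so the key drops out. Then M2 = (M1 ⊕ M2) ⊕ M1 over the first 9 bytes.
byte 0: (cb XOR 26) XOR 6c = ed XOR 6c = 81
byte 1: (6e XOR 85) XOR 61 = eb XOR 61 = 8a
byte 2: (98 XOR 7a) XOR 75 = e2 XOR 75 = 97
byte 3: (0e XOR 14) XOR 6e = 1a XOR 6e = 74
byte 4: (b3 XOR 90) XOR 63 = 23 XOR 63 = 40
byte 5: (32 XOR 64) XOR 68 = 56 XOR 68 = 3e
byte 6: (59 XOR 2c) XOR 20 = 75 XOR 20 = 55
byte 7: (43 XOR 2e) XOR 74 = 6d XOR 74 = 19
byte 8: (a5 XOR b2) XOR 68 = 17 XOR 68 = 7f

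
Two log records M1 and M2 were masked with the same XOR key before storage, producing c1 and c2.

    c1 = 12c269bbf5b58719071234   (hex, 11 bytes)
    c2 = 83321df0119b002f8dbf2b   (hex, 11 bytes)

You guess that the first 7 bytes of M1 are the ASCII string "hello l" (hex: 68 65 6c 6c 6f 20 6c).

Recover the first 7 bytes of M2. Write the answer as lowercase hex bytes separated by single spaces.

f9 95 18 27 8b 0e eb

First, c1 ⊕ c2 = (M1 ⊕ K) ⊕ (M2 ⊕ K) = M1 ⊕ M2, so the key drops out. Then M2 = (M1 ⊕ M2) ⊕ M1 over the first 7 bytes.
byte 0: (12 ^ 83) ^ 68 = 91 ^ 68 = f9
byte 1: (c2 ^ 32) ^ 65 = f0 ^ 65 = 95
byte 2: (69 ^ 1d) ^ 6c = 74 ^ 6c = 18
byte 3: (bb ^ f0) ^ 6c = 4b ^ 6c = 27
byte 4: (f5 ^ 11) ^ 6f = e4 ^ 6f = 8b
byte 5: (b5 ^ 9b) ^ 20 = 2e ^ 20 = 0e
byte 6: (87 ^ 00) ^ 6c = 87 ^ 6c = eb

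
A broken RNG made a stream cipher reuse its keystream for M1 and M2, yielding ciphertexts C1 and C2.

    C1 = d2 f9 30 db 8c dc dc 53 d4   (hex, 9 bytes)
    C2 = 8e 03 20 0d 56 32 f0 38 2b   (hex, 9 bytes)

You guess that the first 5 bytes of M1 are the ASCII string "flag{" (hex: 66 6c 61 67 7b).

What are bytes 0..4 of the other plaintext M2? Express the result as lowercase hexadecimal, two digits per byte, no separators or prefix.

First, C1 ⊕ C2 = (M1 ⊕ K) ⊕ (M2 ⊕ K) = M1 ⊕ M2, so the key drops out. Then M2 = (M1 ⊕ M2) ⊕ M1 over the first 5 bytes.
byte 0: (d2 XOR 8e) XOR 66 = 5c XOR 66 = 3a
byte 1: (f9 XOR 03) XOR 6c = fa XOR 6c = 96
byte 2: (30 XOR 20) XOR 61 = 10 XOR 61 = 71
byte 3: (db XOR 0d) XOR 67 = d6 XOR 67 = b1
byte 4: (8c XOR 56) XOR 7b = da XOR 7b = a1

3a9671b1a1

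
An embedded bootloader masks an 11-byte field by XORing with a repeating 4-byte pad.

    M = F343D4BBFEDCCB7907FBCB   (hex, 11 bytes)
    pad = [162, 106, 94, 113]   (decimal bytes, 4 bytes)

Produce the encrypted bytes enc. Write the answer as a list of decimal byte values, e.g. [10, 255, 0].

[81, 41, 138, 202, 92, 182, 149, 8, 165, 145, 149]

The 4-byte key repeats, so the effective keystream is a2 6a 5e 71 a2 6a 5e 71 a2 6a 5e.
byte 0: 11110011 XOR 10100010 = 01010001
byte 1: 01000011 XOR 01101010 = 00101001
byte 2: 11010100 XOR 01011110 = 10001010
byte 3: 10111011 XOR 01110001 = 11001010
byte 4: 11111110 XOR 10100010 = 01011100
byte 5: 11011100 XOR 01101010 = 10110110
byte 6: 11001011 XOR 01011110 = 10010101
byte 7: 01111001 XOR 01110001 = 00001000
byte 8: 00000111 XOR 10100010 = 10100101
byte 9: 11111011 XOR 01101010 = 10010001
byte 10: 11001011 XOR 01011110 = 10010101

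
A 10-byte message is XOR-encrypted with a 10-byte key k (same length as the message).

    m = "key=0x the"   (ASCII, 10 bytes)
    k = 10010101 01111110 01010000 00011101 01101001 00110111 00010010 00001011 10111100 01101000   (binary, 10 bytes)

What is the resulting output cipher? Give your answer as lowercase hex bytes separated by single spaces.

107 xor 149 = 254
101 xor 126 =  27
121 xor  80 =  41
 61 xor  29 =  32
 48 xor 105 =  89
120 xor  55 =  79
 32 xor  18 =  50
116 xor  11 = 127
104 xor 188 = 212
101 xor 104 =  13

fe 1b 29 20 59 4f 32 7f d4 0d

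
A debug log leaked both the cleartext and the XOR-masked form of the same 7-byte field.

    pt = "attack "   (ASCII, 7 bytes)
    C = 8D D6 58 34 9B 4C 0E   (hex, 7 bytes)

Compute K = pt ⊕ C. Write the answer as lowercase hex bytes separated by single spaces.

Since C = pt ⊕ K, XORing both sides with pt gives K = pt ⊕ C.
byte 0: 01100001 xor 10001101 = 11101100
byte 1: 01110100 xor 11010110 = 10100010
byte 2: 01110100 xor 01011000 = 00101100
byte 3: 01100001 xor 00110100 = 01010101
byte 4: 01100011 xor 10011011 = 11111000
byte 5: 01101011 xor 01001100 = 00100111
byte 6: 00100000 xor 00001110 = 00101110

ec a2 2c 55 f8 27 2e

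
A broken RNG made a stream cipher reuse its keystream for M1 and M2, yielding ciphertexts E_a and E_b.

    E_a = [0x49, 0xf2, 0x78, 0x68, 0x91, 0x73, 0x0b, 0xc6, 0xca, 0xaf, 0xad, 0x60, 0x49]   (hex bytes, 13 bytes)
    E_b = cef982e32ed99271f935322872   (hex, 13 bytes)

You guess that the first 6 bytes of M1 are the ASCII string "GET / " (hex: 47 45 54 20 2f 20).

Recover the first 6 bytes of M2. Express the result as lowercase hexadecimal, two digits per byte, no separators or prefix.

c04eaeab908a

First, E_a ⊕ E_b = (M1 ⊕ K) ⊕ (M2 ⊕ K) = M1 ⊕ M2, so the key drops out. Then M2 = (M1 ⊕ M2) ⊕ M1 over the first 6 bytes.
byte 0: (49 xor ce) xor 47 = 87 xor 47 = c0
byte 1: (f2 xor f9) xor 45 = 0b xor 45 = 4e
byte 2: (78 xor 82) xor 54 = fa xor 54 = ae
byte 3: (68 xor e3) xor 20 = 8b xor 20 = ab
byte 4: (91 xor 2e) xor 2f = bf xor 2f = 90
byte 5: (73 xor d9) xor 20 = aa xor 20 = 8a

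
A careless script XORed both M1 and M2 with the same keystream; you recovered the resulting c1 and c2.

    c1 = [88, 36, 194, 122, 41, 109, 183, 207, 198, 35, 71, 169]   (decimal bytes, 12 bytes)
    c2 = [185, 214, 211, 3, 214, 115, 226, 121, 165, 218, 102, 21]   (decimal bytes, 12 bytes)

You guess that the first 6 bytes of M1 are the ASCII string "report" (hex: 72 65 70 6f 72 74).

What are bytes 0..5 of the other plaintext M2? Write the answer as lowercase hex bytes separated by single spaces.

First, c1 ⊕ c2 = (M1 ⊕ K) ⊕ (M2 ⊕ K) = M1 ⊕ M2, so the key drops out. Then M2 = (M1 ⊕ M2) ⊕ M1 over the first 6 bytes.
byte 0: (58 XOR b9) XOR 72 = e1 XOR 72 = 93
byte 1: (24 XOR d6) XOR 65 = f2 XOR 65 = 97
byte 2: (c2 XOR d3) XOR 70 = 11 XOR 70 = 61
byte 3: (7a XOR 03) XOR 6f = 79 XOR 6f = 16
byte 4: (29 XOR d6) XOR 72 = ff XOR 72 = 8d
byte 5: (6d XOR 73) XOR 74 = 1e XOR 74 = 6a

93 97 61 16 8d 6a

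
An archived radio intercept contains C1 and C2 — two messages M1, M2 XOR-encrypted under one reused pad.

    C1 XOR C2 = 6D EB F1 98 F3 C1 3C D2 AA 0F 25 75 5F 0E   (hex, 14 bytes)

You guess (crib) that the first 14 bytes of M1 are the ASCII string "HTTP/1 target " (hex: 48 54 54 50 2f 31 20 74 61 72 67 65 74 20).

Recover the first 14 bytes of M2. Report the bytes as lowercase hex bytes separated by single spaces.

Since C1 ⊕ C2 = M1 ⊕ M2, XORing with the guessed M1 bytes yields the corresponding M2 bytes: M2 = (C1 ⊕ C2) ⊕ M1.
byte 0: 109 XOR  72 =  37
byte 1: 235 XOR  84 = 191
byte 2: 241 XOR  84 = 165
byte 3: 152 XOR  80 = 200
byte 4: 243 XOR  47 = 220
byte 5: 193 XOR  49 = 240
byte 6:  60 XOR  32 =  28
byte 7: 210 XOR 116 = 166
byte 8: 170 XOR  97 = 203
byte 9:  15 XOR 114 = 125
byte 10:  37 XOR 103 =  66
byte 11: 117 XOR 101 =  16
byte 12:  95 XOR 116 =  43
byte 13:  14 XOR  32 =  46

25 bf a5 c8 dc f0 1c a6 cb 7d 42 10 2b 2e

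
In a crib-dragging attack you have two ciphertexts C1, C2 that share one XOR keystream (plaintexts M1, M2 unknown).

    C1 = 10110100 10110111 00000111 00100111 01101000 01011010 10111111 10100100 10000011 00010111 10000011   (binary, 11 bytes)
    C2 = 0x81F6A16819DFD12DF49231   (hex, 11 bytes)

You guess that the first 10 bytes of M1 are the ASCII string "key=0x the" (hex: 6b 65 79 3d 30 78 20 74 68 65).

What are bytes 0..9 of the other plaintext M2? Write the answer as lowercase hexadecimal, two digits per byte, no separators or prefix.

5e24df7241fd4efd1fe0

First, C1 ⊕ C2 = (M1 ⊕ K) ⊕ (M2 ⊕ K) = M1 ⊕ M2, so the key drops out. Then M2 = (M1 ⊕ M2) ⊕ M1 over the first 10 bytes.
byte 0: (b4 ^ 81) ^ 6b = 35 ^ 6b = 5e
byte 1: (b7 ^ f6) ^ 65 = 41 ^ 65 = 24
byte 2: (07 ^ a1) ^ 79 = a6 ^ 79 = df
byte 3: (27 ^ 68) ^ 3d = 4f ^ 3d = 72
byte 4: (68 ^ 19) ^ 30 = 71 ^ 30 = 41
byte 5: (5a ^ df) ^ 78 = 85 ^ 78 = fd
byte 6: (bf ^ d1) ^ 20 = 6e ^ 20 = 4e
byte 7: (a4 ^ 2d) ^ 74 = 89 ^ 74 = fd
byte 8: (83 ^ f4) ^ 68 = 77 ^ 68 = 1f
byte 9: (17 ^ 92) ^ 65 = 85 ^ 65 = e0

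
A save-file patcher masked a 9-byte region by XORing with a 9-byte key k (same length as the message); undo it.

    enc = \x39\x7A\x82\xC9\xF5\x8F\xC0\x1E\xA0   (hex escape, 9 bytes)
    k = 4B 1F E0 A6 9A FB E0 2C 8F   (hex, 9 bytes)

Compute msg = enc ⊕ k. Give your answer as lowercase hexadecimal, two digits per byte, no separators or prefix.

7265626f6f7420322f

XOR is its own inverse, so applying the key byte-wise gives the result directly.
 57 xor  75 = 114
122 xor  31 = 101
130 xor 224 =  98
201 xor 166 = 111
245 xor 154 = 111
143 xor 251 = 116
192 xor 224 =  32
 30 xor  44 =  50
160 xor 143 =  47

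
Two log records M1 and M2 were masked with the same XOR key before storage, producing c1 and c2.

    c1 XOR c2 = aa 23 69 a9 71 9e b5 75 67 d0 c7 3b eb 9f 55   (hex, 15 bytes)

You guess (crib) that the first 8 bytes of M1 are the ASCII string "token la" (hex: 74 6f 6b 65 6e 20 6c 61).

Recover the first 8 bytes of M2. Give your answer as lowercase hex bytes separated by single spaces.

de 4c 02 cc 1f be d9 14

Since c1 ⊕ c2 = M1 ⊕ M2, XORing with the guessed M1 bytes yields the corresponding M2 bytes: M2 = (c1 ⊕ c2) ⊕ M1.
aa xor 74 = de
23 xor 6f = 4c
69 xor 6b = 02
a9 xor 65 = cc
71 xor 6e = 1f
9e xor 20 = be
b5 xor 6c = d9
75 xor 61 = 14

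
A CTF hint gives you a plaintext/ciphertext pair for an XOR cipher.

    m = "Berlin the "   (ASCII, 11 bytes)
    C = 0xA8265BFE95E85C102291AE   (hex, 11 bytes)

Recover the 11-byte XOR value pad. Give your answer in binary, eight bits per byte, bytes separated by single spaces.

11101010 01000011 00101001 10010010 11111100 10000110 01111100 01100100 01001010 11110100 10001110

Since C = m ⊕ pad, XORing both sides with m gives pad = m ⊕ C.
byte 0: 42 ^ a8 = ea
byte 1: 65 ^ 26 = 43
byte 2: 72 ^ 5b = 29
byte 3: 6c ^ fe = 92
byte 4: 69 ^ 95 = fc
byte 5: 6e ^ e8 = 86
byte 6: 20 ^ 5c = 7c
byte 7: 74 ^ 10 = 64
byte 8: 68 ^ 22 = 4a
byte 9: 65 ^ 91 = f4
byte 10: 20 ^ ae = 8e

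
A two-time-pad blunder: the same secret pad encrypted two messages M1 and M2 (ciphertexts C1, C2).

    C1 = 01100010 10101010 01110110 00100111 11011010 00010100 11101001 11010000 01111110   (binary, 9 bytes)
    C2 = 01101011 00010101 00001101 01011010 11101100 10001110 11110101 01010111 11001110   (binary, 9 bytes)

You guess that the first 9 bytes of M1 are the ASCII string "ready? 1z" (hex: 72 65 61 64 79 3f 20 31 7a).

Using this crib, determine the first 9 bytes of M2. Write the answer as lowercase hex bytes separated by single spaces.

7b da 1a 19 4f a5 3c b6 ca

First, C1 ⊕ C2 = (M1 ⊕ K) ⊕ (M2 ⊕ K) = M1 ⊕ M2, so the key drops out. Then M2 = (M1 ⊕ M2) ⊕ M1 over the first 9 bytes.
byte 0: (62 ^ 6b) ^ 72 = 09 ^ 72 = 7b
byte 1: (aa ^ 15) ^ 65 = bf ^ 65 = da
byte 2: (76 ^ 0d) ^ 61 = 7b ^ 61 = 1a
byte 3: (27 ^ 5a) ^ 64 = 7d ^ 64 = 19
byte 4: (da ^ ec) ^ 79 = 36 ^ 79 = 4f
byte 5: (14 ^ 8e) ^ 3f = 9a ^ 3f = a5
byte 6: (e9 ^ f5) ^ 20 = 1c ^ 20 = 3c
byte 7: (d0 ^ 57) ^ 31 = 87 ^ 31 = b6
byte 8: (7e ^ ce) ^ 7a = b0 ^ 7a = ca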